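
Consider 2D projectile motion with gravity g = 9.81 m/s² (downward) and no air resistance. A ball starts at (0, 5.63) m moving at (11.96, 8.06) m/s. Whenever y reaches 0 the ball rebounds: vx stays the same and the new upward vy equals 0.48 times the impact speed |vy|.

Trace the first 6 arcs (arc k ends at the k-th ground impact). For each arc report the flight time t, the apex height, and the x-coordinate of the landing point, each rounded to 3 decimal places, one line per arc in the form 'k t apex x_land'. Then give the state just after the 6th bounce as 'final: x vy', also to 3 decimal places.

Arc 1: start y=5.630, vy=8.060 → t=2.172, apex=8.941, x_land=25.974, impact vy=-13.245
  bounce: vy ← 0.48·13.245 = 6.357
Arc 2: start y=0.000, vy=6.357 → t=1.296, apex=2.060, x_land=41.476, impact vy=-6.357
  bounce: vy ← 0.48·6.357 = 3.052
Arc 3: start y=0.000, vy=3.052 → t=0.622, apex=0.475, x_land=48.916, impact vy=-3.052
  bounce: vy ← 0.48·3.052 = 1.465
Arc 4: start y=0.000, vy=1.465 → t=0.299, apex=0.109, x_land=52.488, impact vy=-1.465
  bounce: vy ← 0.48·1.465 = 0.703
Arc 5: start y=0.000, vy=0.703 → t=0.143, apex=0.025, x_land=54.202, impact vy=-0.703
  bounce: vy ← 0.48·0.703 = 0.337
Arc 6: start y=0.000, vy=0.337 → t=0.069, apex=0.006, x_land=55.025, impact vy=-0.337
  bounce: vy ← 0.48·0.337 = 0.162

1 2.172 8.941 25.974
2 1.296 2.060 41.476
3 0.622 0.475 48.916
4 0.299 0.109 52.488
5 0.143 0.025 54.202
6 0.069 0.006 55.025
final: 55.025 0.162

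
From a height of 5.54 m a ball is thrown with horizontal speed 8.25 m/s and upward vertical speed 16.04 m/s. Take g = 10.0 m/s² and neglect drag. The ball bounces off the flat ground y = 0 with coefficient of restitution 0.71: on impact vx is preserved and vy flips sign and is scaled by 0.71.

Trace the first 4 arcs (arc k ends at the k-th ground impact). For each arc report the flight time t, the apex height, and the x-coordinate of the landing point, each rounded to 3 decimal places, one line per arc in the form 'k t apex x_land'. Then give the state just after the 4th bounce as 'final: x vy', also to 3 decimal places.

1 3.523 18.404 29.061
2 2.724 9.277 51.537
3 1.934 4.677 67.495
4 1.373 2.358 78.825
final: 78.825 4.875

Arc 1: start y=5.540, vy=16.040 → t=3.523, apex=18.404, x_land=29.061, impact vy=-19.185
  bounce: vy ← 0.71·19.185 = 13.622
Arc 2: start y=0.000, vy=13.622 → t=2.724, apex=9.277, x_land=51.537, impact vy=-13.622
  bounce: vy ← 0.71·13.622 = 9.671
Arc 3: start y=0.000, vy=9.671 → t=1.934, apex=4.677, x_land=67.495, impact vy=-9.671
  bounce: vy ← 0.71·9.671 = 6.867
Arc 4: start y=0.000, vy=6.867 → t=1.373, apex=2.358, x_land=78.825, impact vy=-6.867
  bounce: vy ← 0.71·6.867 = 4.875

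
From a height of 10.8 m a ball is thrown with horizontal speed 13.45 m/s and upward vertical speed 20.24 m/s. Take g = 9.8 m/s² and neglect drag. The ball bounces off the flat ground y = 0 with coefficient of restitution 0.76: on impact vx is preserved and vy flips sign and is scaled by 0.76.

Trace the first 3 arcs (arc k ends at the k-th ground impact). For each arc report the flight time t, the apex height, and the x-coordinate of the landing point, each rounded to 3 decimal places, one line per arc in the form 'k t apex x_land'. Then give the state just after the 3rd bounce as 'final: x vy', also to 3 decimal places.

1 4.609 31.701 61.989
2 3.866 18.310 113.989
3 2.938 10.576 153.509
final: 153.509 10.942

Arc 1: start y=10.800, vy=20.240 → t=4.609, apex=31.701, x_land=61.989, impact vy=-24.927
  bounce: vy ← 0.76·24.927 = 18.944
Arc 2: start y=0.000, vy=18.944 → t=3.866, apex=18.310, x_land=113.989, impact vy=-18.944
  bounce: vy ← 0.76·18.944 = 14.398
Arc 3: start y=0.000, vy=14.398 → t=2.938, apex=10.576, x_land=153.509, impact vy=-14.398
  bounce: vy ← 0.76·14.398 = 10.942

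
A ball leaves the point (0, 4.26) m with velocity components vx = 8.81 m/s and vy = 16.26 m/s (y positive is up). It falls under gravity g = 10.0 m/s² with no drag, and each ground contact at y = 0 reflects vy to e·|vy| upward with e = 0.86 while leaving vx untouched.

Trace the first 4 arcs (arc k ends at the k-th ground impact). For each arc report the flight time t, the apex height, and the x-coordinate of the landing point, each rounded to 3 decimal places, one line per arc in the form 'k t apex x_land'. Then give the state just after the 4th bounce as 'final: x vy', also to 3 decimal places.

1 3.496 17.479 30.797
2 3.216 12.928 59.130
3 2.766 9.561 83.495
4 2.379 7.072 104.450
final: 104.450 10.228

Arc 1: start y=4.260, vy=16.260 → t=3.496, apex=17.479, x_land=30.797, impact vy=-18.697
  bounce: vy ← 0.86·18.697 = 16.080
Arc 2: start y=0.000, vy=16.080 → t=3.216, apex=12.928, x_land=59.130, impact vy=-16.080
  bounce: vy ← 0.86·16.080 = 13.828
Arc 3: start y=0.000, vy=13.828 → t=2.766, apex=9.561, x_land=83.495, impact vy=-13.828
  bounce: vy ← 0.86·13.828 = 11.893
Arc 4: start y=0.000, vy=11.893 → t=2.379, apex=7.072, x_land=104.450, impact vy=-11.893
  bounce: vy ← 0.86·11.893 = 10.228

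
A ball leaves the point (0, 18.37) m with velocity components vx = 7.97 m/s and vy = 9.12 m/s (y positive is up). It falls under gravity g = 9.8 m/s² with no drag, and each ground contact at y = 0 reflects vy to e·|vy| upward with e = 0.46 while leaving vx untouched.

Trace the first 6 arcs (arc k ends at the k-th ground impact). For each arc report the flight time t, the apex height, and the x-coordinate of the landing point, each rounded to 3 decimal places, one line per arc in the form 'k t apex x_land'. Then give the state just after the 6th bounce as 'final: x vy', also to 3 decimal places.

Arc 1: start y=18.370, vy=9.120 → t=3.079, apex=22.614, x_land=24.539, impact vy=-21.053
  bounce: vy ← 0.46·21.053 = 9.684
Arc 2: start y=0.000, vy=9.684 → t=1.976, apex=4.785, x_land=40.291, impact vy=-9.684
  bounce: vy ← 0.46·9.684 = 4.455
Arc 3: start y=0.000, vy=4.455 → t=0.909, apex=1.013, x_land=47.536, impact vy=-4.455
  bounce: vy ← 0.46·4.455 = 2.049
Arc 4: start y=0.000, vy=2.049 → t=0.418, apex=0.214, x_land=50.869, impact vy=-2.049
  bounce: vy ← 0.46·2.049 = 0.943
Arc 5: start y=0.000, vy=0.943 → t=0.192, apex=0.045, x_land=52.403, impact vy=-0.943
  bounce: vy ← 0.46·0.943 = 0.434
Arc 6: start y=0.000, vy=0.434 → t=0.088, apex=0.010, x_land=53.108, impact vy=-0.434
  bounce: vy ← 0.46·0.434 = 0.199

1 3.079 22.614 24.539
2 1.976 4.785 40.291
3 0.909 1.013 47.536
4 0.418 0.214 50.869
5 0.192 0.045 52.403
6 0.088 0.010 53.108
final: 53.108 0.199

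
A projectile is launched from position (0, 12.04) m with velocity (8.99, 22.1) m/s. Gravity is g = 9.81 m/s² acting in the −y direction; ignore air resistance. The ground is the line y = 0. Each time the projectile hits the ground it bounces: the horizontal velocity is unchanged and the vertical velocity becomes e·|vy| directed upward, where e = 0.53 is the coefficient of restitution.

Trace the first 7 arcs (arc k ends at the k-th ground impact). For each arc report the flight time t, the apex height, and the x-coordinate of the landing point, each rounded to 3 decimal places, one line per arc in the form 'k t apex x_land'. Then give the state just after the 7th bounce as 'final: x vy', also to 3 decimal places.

1 4.997 36.933 44.922
2 2.909 10.375 71.071
3 1.542 2.914 84.930
4 0.817 0.819 92.275
5 0.433 0.230 96.168
6 0.230 0.065 98.231
7 0.122 0.018 99.325
final: 99.325 0.316

Arc 1: start y=12.040, vy=22.100 → t=4.997, apex=36.933, x_land=44.922, impact vy=-26.919
  bounce: vy ← 0.53·26.919 = 14.267
Arc 2: start y=0.000, vy=14.267 → t=2.909, apex=10.375, x_land=71.071, impact vy=-14.267
  bounce: vy ← 0.53·14.267 = 7.562
Arc 3: start y=0.000, vy=7.562 → t=1.542, apex=2.914, x_land=84.930, impact vy=-7.562
  bounce: vy ← 0.53·7.562 = 4.008
Arc 4: start y=0.000, vy=4.008 → t=0.817, apex=0.819, x_land=92.275, impact vy=-4.008
  bounce: vy ← 0.53·4.008 = 2.124
Arc 5: start y=0.000, vy=2.124 → t=0.433, apex=0.230, x_land=96.168, impact vy=-2.124
  bounce: vy ← 0.53·2.124 = 1.126
Arc 6: start y=0.000, vy=1.126 → t=0.230, apex=0.065, x_land=98.231, impact vy=-1.126
  bounce: vy ← 0.53·1.126 = 0.597
Arc 7: start y=0.000, vy=0.597 → t=0.122, apex=0.018, x_land=99.325, impact vy=-0.597
  bounce: vy ← 0.53·0.597 = 0.316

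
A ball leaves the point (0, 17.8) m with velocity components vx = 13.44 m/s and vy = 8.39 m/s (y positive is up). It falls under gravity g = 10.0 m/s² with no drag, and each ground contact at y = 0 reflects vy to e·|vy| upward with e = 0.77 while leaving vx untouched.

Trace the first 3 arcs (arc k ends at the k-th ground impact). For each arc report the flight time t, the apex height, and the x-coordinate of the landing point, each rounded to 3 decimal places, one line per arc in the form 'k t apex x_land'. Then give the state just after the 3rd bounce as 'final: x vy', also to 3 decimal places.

1 2.904 21.320 39.029
2 3.180 12.640 81.768
3 2.449 7.494 114.677
final: 114.677 9.427

Arc 1: start y=17.800, vy=8.390 → t=2.904, apex=21.320, x_land=39.029, impact vy=-20.649
  bounce: vy ← 0.77·20.649 = 15.900
Arc 2: start y=0.000, vy=15.900 → t=3.180, apex=12.640, x_land=81.768, impact vy=-15.900
  bounce: vy ← 0.77·15.900 = 12.243
Arc 3: start y=0.000, vy=12.243 → t=2.449, apex=7.494, x_land=114.677, impact vy=-12.243
  bounce: vy ← 0.77·12.243 = 9.427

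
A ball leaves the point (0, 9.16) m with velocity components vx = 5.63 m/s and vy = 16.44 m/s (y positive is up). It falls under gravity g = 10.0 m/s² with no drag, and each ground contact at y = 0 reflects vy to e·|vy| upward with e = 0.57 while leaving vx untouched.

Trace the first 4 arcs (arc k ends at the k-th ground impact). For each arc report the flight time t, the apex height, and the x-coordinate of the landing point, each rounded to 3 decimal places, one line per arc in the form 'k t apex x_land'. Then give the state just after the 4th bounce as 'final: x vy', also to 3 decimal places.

Arc 1: start y=9.160, vy=16.440 → t=3.773, apex=22.674, x_land=21.245, impact vy=-21.295
  bounce: vy ← 0.57·21.295 = 12.138
Arc 2: start y=0.000, vy=12.138 → t=2.428, apex=7.367, x_land=34.912, impact vy=-12.138
  bounce: vy ← 0.57·12.138 = 6.919
Arc 3: start y=0.000, vy=6.919 → t=1.384, apex=2.393, x_land=42.703, impact vy=-6.919
  bounce: vy ← 0.57·6.919 = 3.944
Arc 4: start y=0.000, vy=3.944 → t=0.789, apex=0.778, x_land=47.143, impact vy=-3.944
  bounce: vy ← 0.57·3.944 = 2.248

1 3.773 22.674 21.245
2 2.428 7.367 34.912
3 1.384 2.393 42.703
4 0.789 0.778 47.143
final: 47.143 2.248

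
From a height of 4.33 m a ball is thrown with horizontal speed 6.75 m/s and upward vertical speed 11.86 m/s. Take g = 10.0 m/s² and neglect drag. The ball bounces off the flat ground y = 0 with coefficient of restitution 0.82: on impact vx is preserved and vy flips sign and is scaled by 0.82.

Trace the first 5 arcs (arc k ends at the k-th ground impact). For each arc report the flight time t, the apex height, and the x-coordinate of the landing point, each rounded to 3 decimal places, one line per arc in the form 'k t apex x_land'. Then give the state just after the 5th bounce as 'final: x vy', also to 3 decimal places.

Arc 1: start y=4.330, vy=11.860 → t=2.694, apex=11.363, x_land=18.181, impact vy=-15.075
  bounce: vy ← 0.82·15.075 = 12.362
Arc 2: start y=0.000, vy=12.362 → t=2.472, apex=7.640, x_land=34.869, impact vy=-12.362
  bounce: vy ← 0.82·12.362 = 10.137
Arc 3: start y=0.000, vy=10.137 → t=2.027, apex=5.137, x_land=48.554, impact vy=-10.137
  bounce: vy ← 0.82·10.137 = 8.312
Arc 4: start y=0.000, vy=8.312 → t=1.662, apex=3.454, x_land=59.775, impact vy=-8.312
  bounce: vy ← 0.82·8.312 = 6.816
Arc 5: start y=0.000, vy=6.816 → t=1.363, apex=2.323, x_land=68.976, impact vy=-6.816
  bounce: vy ← 0.82·6.816 = 5.589

1 2.694 11.363 18.181
2 2.472 7.640 34.869
3 2.027 5.137 48.554
4 1.662 3.454 59.775
5 1.363 2.323 68.976
final: 68.976 5.589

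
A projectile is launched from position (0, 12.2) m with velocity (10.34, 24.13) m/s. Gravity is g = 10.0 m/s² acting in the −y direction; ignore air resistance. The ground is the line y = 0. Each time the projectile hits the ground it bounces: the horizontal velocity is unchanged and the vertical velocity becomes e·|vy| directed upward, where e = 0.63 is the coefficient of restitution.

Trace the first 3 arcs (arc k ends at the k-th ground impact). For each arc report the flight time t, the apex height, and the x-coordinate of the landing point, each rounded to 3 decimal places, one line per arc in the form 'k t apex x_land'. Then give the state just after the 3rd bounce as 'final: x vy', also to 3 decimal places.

1 5.287 41.313 54.672
2 3.622 16.397 92.122
3 2.282 6.508 115.715
final: 115.715 7.188

Arc 1: start y=12.200, vy=24.130 → t=5.287, apex=41.313, x_land=54.672, impact vy=-28.745
  bounce: vy ← 0.63·28.745 = 18.109
Arc 2: start y=0.000, vy=18.109 → t=3.622, apex=16.397, x_land=92.122, impact vy=-18.109
  bounce: vy ← 0.63·18.109 = 11.409
Arc 3: start y=0.000, vy=11.409 → t=2.282, apex=6.508, x_land=115.715, impact vy=-11.409
  bounce: vy ← 0.63·11.409 = 7.188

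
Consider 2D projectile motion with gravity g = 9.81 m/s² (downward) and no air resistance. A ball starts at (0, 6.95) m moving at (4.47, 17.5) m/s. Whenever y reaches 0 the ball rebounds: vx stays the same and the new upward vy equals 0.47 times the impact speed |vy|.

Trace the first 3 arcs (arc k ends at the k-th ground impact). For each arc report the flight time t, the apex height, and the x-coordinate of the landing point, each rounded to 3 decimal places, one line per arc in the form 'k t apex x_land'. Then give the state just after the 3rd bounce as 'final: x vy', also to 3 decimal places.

Arc 1: start y=6.950, vy=17.500 → t=3.928, apex=22.559, x_land=17.560, impact vy=-21.038
  bounce: vy ← 0.47·21.038 = 9.888
Arc 2: start y=0.000, vy=9.888 → t=2.016, apex=4.983, x_land=26.571, impact vy=-9.888
  bounce: vy ← 0.47·9.888 = 4.647
Arc 3: start y=0.000, vy=4.647 → t=0.947, apex=1.101, x_land=30.807, impact vy=-4.647
  bounce: vy ← 0.47·4.647 = 2.184

1 3.928 22.559 17.560
2 2.016 4.983 26.571
3 0.947 1.101 30.807
final: 30.807 2.184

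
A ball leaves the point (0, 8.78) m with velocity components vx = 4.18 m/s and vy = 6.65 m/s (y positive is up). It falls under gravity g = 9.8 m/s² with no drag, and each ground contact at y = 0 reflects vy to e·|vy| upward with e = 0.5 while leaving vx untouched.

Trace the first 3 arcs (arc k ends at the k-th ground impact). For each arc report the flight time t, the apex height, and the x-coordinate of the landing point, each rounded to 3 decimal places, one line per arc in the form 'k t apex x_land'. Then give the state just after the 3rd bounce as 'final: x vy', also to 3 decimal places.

1 2.179 11.036 9.110
2 1.501 2.759 15.383
3 0.750 0.690 18.519
final: 18.519 1.838

Arc 1: start y=8.780, vy=6.650 → t=2.179, apex=11.036, x_land=9.110, impact vy=-14.707
  bounce: vy ← 0.5·14.707 = 7.354
Arc 2: start y=0.000, vy=7.354 → t=1.501, apex=2.759, x_land=15.383, impact vy=-7.354
  bounce: vy ← 0.5·7.354 = 3.677
Arc 3: start y=0.000, vy=3.677 → t=0.750, apex=0.690, x_land=18.519, impact vy=-3.677
  bounce: vy ← 0.5·3.677 = 1.838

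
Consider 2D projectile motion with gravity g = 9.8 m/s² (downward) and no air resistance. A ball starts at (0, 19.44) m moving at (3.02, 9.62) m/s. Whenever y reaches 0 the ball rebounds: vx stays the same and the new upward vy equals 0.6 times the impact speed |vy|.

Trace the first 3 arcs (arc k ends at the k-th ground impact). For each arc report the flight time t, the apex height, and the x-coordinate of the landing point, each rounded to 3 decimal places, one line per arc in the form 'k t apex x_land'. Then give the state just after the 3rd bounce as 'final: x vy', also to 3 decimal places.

Arc 1: start y=19.440, vy=9.620 → t=3.202, apex=24.162, x_land=9.671, impact vy=-21.762
  bounce: vy ← 0.6·21.762 = 13.057
Arc 2: start y=0.000, vy=13.057 → t=2.665, apex=8.698, x_land=17.718, impact vy=-13.057
  bounce: vy ← 0.6·13.057 = 7.834
Arc 3: start y=0.000, vy=7.834 → t=1.599, apex=3.131, x_land=22.546, impact vy=-7.834
  bounce: vy ← 0.6·7.834 = 4.701

1 3.202 24.162 9.671
2 2.665 8.698 17.718
3 1.599 3.131 22.546
final: 22.546 4.701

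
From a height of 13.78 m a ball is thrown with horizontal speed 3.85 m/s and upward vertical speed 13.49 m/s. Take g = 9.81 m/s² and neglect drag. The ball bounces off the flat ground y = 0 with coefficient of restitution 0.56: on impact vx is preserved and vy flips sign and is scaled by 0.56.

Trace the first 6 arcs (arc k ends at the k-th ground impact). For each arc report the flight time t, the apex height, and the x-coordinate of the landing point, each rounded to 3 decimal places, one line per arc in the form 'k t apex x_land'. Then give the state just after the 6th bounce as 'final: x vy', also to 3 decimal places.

Arc 1: start y=13.780, vy=13.490 → t=3.543, apex=23.055, x_land=13.641, impact vy=-21.268
  bounce: vy ← 0.56·21.268 = 11.910
Arc 2: start y=0.000, vy=11.910 → t=2.428, apex=7.230, x_land=22.990, impact vy=-11.910
  bounce: vy ← 0.56·11.910 = 6.670
Arc 3: start y=0.000, vy=6.670 → t=1.360, apex=2.267, x_land=28.225, impact vy=-6.670
  bounce: vy ← 0.56·6.670 = 3.735
Arc 4: start y=0.000, vy=3.735 → t=0.761, apex=0.711, x_land=31.157, impact vy=-3.735
  bounce: vy ← 0.56·3.735 = 2.092
Arc 5: start y=0.000, vy=2.092 → t=0.426, apex=0.223, x_land=32.798, impact vy=-2.092
  bounce: vy ← 0.56·2.092 = 1.171
Arc 6: start y=0.000, vy=1.171 → t=0.239, apex=0.070, x_land=33.718, impact vy=-1.171
  bounce: vy ← 0.56·1.171 = 0.656

1 3.543 23.055 13.641
2 2.428 7.230 22.990
3 1.360 2.267 28.225
4 0.761 0.711 31.157
5 0.426 0.223 32.798
6 0.239 0.070 33.718
final: 33.718 0.656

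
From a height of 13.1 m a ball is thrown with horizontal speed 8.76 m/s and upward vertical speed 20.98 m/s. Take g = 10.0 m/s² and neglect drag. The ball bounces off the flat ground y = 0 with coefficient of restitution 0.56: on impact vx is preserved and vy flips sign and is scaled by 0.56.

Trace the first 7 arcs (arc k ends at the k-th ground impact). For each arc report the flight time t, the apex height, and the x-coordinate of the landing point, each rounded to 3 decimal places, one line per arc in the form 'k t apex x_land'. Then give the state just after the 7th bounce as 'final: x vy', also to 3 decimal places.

Arc 1: start y=13.100, vy=20.980 → t=4.748, apex=35.108, x_land=41.591, impact vy=-26.498
  bounce: vy ← 0.56·26.498 = 14.839
Arc 2: start y=0.000, vy=14.839 → t=2.968, apex=11.010, x_land=67.589, impact vy=-14.839
  bounce: vy ← 0.56·14.839 = 8.310
Arc 3: start y=0.000, vy=8.310 → t=1.662, apex=3.453, x_land=82.148, impact vy=-8.310
  bounce: vy ← 0.56·8.310 = 4.654
Arc 4: start y=0.000, vy=4.654 → t=0.931, apex=1.083, x_land=90.301, impact vy=-4.654
  bounce: vy ← 0.56·4.654 = 2.606
Arc 5: start y=0.000, vy=2.606 → t=0.521, apex=0.340, x_land=94.867, impact vy=-2.606
  bounce: vy ← 0.56·2.606 = 1.459
Arc 6: start y=0.000, vy=1.459 → t=0.292, apex=0.106, x_land=97.423, impact vy=-1.459
  bounce: vy ← 0.56·1.459 = 0.817
Arc 7: start y=0.000, vy=0.817 → t=0.163, apex=0.033, x_land=98.855, impact vy=-0.817
  bounce: vy ← 0.56·0.817 = 0.458

1 4.748 35.108 41.591
2 2.968 11.010 67.589
3 1.662 3.453 82.148
4 0.931 1.083 90.301
5 0.521 0.340 94.867
6 0.292 0.106 97.423
7 0.163 0.033 98.855
final: 98.855 0.458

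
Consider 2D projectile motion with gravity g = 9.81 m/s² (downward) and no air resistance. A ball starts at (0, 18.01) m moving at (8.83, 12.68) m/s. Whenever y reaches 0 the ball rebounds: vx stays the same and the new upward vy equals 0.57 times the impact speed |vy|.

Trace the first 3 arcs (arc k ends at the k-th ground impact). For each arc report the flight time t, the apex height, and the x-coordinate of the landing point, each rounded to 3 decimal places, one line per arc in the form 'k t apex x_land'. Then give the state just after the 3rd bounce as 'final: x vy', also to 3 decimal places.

1 3.604 26.205 31.823
2 2.635 8.514 55.090
3 1.502 2.766 68.352
final: 68.352 4.199

Arc 1: start y=18.010, vy=12.680 → t=3.604, apex=26.205, x_land=31.823, impact vy=-22.675
  bounce: vy ← 0.57·22.675 = 12.925
Arc 2: start y=0.000, vy=12.925 → t=2.635, apex=8.514, x_land=55.090, impact vy=-12.925
  bounce: vy ← 0.57·12.925 = 7.367
Arc 3: start y=0.000, vy=7.367 → t=1.502, apex=2.766, x_land=68.352, impact vy=-7.367
  bounce: vy ← 0.57·7.367 = 4.199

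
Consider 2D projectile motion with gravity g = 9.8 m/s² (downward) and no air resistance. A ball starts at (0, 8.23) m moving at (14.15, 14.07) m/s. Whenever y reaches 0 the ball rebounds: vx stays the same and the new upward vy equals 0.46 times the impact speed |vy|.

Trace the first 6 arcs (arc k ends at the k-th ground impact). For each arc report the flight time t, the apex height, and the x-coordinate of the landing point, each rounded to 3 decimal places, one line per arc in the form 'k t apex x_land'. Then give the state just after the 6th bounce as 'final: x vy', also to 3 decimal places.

1 3.370 18.330 47.683
2 1.779 3.879 72.862
3 0.819 0.821 84.444
4 0.377 0.174 89.772
5 0.173 0.037 92.223
6 0.080 0.008 93.350
final: 93.350 0.180

Arc 1: start y=8.230, vy=14.070 → t=3.370, apex=18.330, x_land=47.683, impact vy=-18.954
  bounce: vy ← 0.46·18.954 = 8.719
Arc 2: start y=0.000, vy=8.719 → t=1.779, apex=3.879, x_land=72.862, impact vy=-8.719
  bounce: vy ← 0.46·8.719 = 4.011
Arc 3: start y=0.000, vy=4.011 → t=0.819, apex=0.821, x_land=84.444, impact vy=-4.011
  bounce: vy ← 0.46·4.011 = 1.845
Arc 4: start y=0.000, vy=1.845 → t=0.377, apex=0.174, x_land=89.772, impact vy=-1.845
  bounce: vy ← 0.46·1.845 = 0.849
Arc 5: start y=0.000, vy=0.849 → t=0.173, apex=0.037, x_land=92.223, impact vy=-0.849
  bounce: vy ← 0.46·0.849 = 0.390
Arc 6: start y=0.000, vy=0.390 → t=0.080, apex=0.008, x_land=93.350, impact vy=-0.390
  bounce: vy ← 0.46·0.390 = 0.180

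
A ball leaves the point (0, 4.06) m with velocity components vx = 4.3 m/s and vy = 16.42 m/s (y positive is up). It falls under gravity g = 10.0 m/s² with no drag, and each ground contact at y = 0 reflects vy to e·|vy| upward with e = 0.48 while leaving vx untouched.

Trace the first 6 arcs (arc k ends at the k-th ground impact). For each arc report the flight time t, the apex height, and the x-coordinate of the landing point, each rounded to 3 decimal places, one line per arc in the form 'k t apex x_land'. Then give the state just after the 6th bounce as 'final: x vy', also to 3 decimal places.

Arc 1: start y=4.060, vy=16.420 → t=3.515, apex=17.541, x_land=15.115, impact vy=-18.730
  bounce: vy ← 0.48·18.730 = 8.990
Arc 2: start y=0.000, vy=8.990 → t=1.798, apex=4.041, x_land=22.846, impact vy=-8.990
  bounce: vy ← 0.48·8.990 = 4.315
Arc 3: start y=0.000, vy=4.315 → t=0.863, apex=0.931, x_land=26.558, impact vy=-4.315
  bounce: vy ← 0.48·4.315 = 2.071
Arc 4: start y=0.000, vy=2.071 → t=0.414, apex=0.215, x_land=28.339, impact vy=-2.071
  bounce: vy ← 0.48·2.071 = 0.994
Arc 5: start y=0.000, vy=0.994 → t=0.199, apex=0.049, x_land=29.194, impact vy=-0.994
  bounce: vy ← 0.48·0.994 = 0.477
Arc 6: start y=0.000, vy=0.477 → t=0.095, apex=0.011, x_land=29.604, impact vy=-0.477
  bounce: vy ← 0.48·0.477 = 0.229

1 3.515 17.541 15.115
2 1.798 4.041 22.846
3 0.863 0.931 26.558
4 0.414 0.215 28.339
5 0.199 0.049 29.194
6 0.095 0.011 29.604
final: 29.604 0.229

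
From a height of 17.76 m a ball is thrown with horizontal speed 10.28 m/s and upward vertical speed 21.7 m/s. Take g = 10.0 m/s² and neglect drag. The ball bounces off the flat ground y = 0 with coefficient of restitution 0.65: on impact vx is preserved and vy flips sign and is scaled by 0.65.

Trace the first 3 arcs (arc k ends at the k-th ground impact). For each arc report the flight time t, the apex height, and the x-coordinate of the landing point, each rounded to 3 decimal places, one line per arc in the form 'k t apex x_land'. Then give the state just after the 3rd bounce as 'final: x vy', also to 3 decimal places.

Arc 1: start y=17.760, vy=21.700 → t=5.044, apex=41.305, x_land=51.854, impact vy=-28.742
  bounce: vy ← 0.65·28.742 = 18.682
Arc 2: start y=0.000, vy=18.682 → t=3.736, apex=17.451, x_land=90.265, impact vy=-18.682
  bounce: vy ← 0.65·18.682 = 12.143
Arc 3: start y=0.000, vy=12.143 → t=2.429, apex=7.373, x_land=115.232, impact vy=-12.143
  bounce: vy ← 0.65·12.143 = 7.893

1 5.044 41.305 51.854
2 3.736 17.451 90.265
3 2.429 7.373 115.232
final: 115.232 7.893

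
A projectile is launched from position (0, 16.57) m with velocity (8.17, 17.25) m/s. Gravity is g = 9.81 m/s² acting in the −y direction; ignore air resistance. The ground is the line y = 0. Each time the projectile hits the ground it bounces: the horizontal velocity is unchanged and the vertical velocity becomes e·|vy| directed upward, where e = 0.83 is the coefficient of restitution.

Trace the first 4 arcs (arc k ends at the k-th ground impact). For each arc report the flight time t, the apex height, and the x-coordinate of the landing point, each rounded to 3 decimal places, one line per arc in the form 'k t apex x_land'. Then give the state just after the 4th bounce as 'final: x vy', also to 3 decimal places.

1 4.302 31.736 35.148
2 4.222 21.863 69.645
3 3.505 15.062 98.278
4 2.909 10.376 122.044
final: 122.044 11.842

Arc 1: start y=16.570, vy=17.250 → t=4.302, apex=31.736, x_land=35.148, impact vy=-24.953
  bounce: vy ← 0.83·24.953 = 20.711
Arc 2: start y=0.000, vy=20.711 → t=4.222, apex=21.863, x_land=69.645, impact vy=-20.711
  bounce: vy ← 0.83·20.711 = 17.190
Arc 3: start y=0.000, vy=17.190 → t=3.505, apex=15.062, x_land=98.278, impact vy=-17.190
  bounce: vy ← 0.83·17.190 = 14.268
Arc 4: start y=0.000, vy=14.268 → t=2.909, apex=10.376, x_land=122.044, impact vy=-14.268
  bounce: vy ← 0.83·14.268 = 11.842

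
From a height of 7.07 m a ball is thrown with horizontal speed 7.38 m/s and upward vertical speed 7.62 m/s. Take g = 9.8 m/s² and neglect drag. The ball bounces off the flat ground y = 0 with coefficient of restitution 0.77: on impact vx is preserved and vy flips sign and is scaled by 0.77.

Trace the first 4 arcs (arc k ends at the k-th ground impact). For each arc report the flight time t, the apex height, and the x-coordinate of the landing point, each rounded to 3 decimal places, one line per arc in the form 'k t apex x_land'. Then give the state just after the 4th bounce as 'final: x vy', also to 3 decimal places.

Arc 1: start y=7.070, vy=7.620 → t=2.208, apex=10.032, x_land=16.298, impact vy=-14.023
  bounce: vy ← 0.77·14.023 = 10.797
Arc 2: start y=0.000, vy=10.797 → t=2.204, apex=5.948, x_land=32.561, impact vy=-10.797
  bounce: vy ← 0.77·10.797 = 8.314
Arc 3: start y=0.000, vy=8.314 → t=1.697, apex=3.527, x_land=45.083, impact vy=-8.314
  bounce: vy ← 0.77·8.314 = 6.402
Arc 4: start y=0.000, vy=6.402 → t=1.306, apex=2.091, x_land=54.725, impact vy=-6.402
  bounce: vy ← 0.77·6.402 = 4.929

1 2.208 10.032 16.298
2 2.204 5.948 32.561
3 1.697 3.527 45.083
4 1.306 2.091 54.725
final: 54.725 4.929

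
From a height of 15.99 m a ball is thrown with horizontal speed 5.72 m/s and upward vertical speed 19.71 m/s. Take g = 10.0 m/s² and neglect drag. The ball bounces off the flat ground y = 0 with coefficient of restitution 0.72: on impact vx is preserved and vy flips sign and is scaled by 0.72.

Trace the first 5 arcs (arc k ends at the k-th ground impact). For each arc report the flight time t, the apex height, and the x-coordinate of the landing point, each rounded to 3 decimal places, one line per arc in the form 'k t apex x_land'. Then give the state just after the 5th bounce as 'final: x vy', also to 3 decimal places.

1 4.632 35.414 26.497
2 3.832 18.359 48.418
3 2.759 9.517 64.201
4 1.987 4.934 75.565
5 1.430 2.558 83.747
final: 83.747 5.150

Arc 1: start y=15.990, vy=19.710 → t=4.632, apex=35.414, x_land=26.497, impact vy=-26.614
  bounce: vy ← 0.72·26.614 = 19.162
Arc 2: start y=0.000, vy=19.162 → t=3.832, apex=18.359, x_land=48.418, impact vy=-19.162
  bounce: vy ← 0.72·19.162 = 13.796
Arc 3: start y=0.000, vy=13.796 → t=2.759, apex=9.517, x_land=64.201, impact vy=-13.796
  bounce: vy ← 0.72·13.796 = 9.933
Arc 4: start y=0.000, vy=9.933 → t=1.987, apex=4.934, x_land=75.565, impact vy=-9.933
  bounce: vy ← 0.72·9.933 = 7.152
Arc 5: start y=0.000, vy=7.152 → t=1.430, apex=2.558, x_land=83.747, impact vy=-7.152
  bounce: vy ← 0.72·7.152 = 5.150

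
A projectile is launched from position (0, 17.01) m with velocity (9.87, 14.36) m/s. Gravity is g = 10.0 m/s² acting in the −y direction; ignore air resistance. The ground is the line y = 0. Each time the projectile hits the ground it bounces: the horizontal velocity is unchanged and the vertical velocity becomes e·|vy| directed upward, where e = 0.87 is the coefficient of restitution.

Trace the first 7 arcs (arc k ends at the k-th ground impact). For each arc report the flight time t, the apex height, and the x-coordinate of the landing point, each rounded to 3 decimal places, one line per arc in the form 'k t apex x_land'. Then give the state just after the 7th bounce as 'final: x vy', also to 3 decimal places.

Arc 1: start y=17.010, vy=14.360 → t=3.774, apex=27.320, x_land=37.245, impact vy=-23.375
  bounce: vy ← 0.87·23.375 = 20.337
Arc 2: start y=0.000, vy=20.337 → t=4.067, apex=20.679, x_land=77.389, impact vy=-20.337
  bounce: vy ← 0.87·20.337 = 17.693
Arc 3: start y=0.000, vy=17.693 → t=3.539, apex=15.652, x_land=112.315, impact vy=-17.693
  bounce: vy ← 0.87·17.693 = 15.393
Arc 4: start y=0.000, vy=15.393 → t=3.079, apex=11.847, x_land=142.700, impact vy=-15.393
  bounce: vy ← 0.87·15.393 = 13.392
Arc 5: start y=0.000, vy=13.392 → t=2.678, apex=8.967, x_land=169.136, impact vy=-13.392
  bounce: vy ← 0.87·13.392 = 11.651
Arc 6: start y=0.000, vy=11.651 → t=2.330, apex=6.787, x_land=192.134, impact vy=-11.651
  bounce: vy ← 0.87·11.651 = 10.136
Arc 7: start y=0.000, vy=10.136 → t=2.027, apex=5.137, x_land=212.143, impact vy=-10.136
  bounce: vy ← 0.87·10.136 = 8.818

1 3.774 27.320 37.245
2 4.067 20.679 77.389
3 3.539 15.652 112.315
4 3.079 11.847 142.700
5 2.678 8.967 169.136
6 2.330 6.787 192.134
7 2.027 5.137 212.143
final: 212.143 8.818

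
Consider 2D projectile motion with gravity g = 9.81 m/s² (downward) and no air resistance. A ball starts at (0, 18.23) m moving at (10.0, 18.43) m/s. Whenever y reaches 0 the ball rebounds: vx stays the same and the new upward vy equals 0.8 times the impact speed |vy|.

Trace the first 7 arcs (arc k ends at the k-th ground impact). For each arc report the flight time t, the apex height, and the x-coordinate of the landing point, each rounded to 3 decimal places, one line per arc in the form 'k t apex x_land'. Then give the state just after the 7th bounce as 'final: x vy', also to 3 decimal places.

1 4.571 35.542 45.706
2 4.307 22.747 88.775
3 3.446 14.558 123.231
4 2.756 9.317 150.796
5 2.205 5.963 172.847
6 1.764 3.816 190.489
7 1.411 2.442 204.602
final: 204.602 5.538

Arc 1: start y=18.230, vy=18.430 → t=4.571, apex=35.542, x_land=45.706, impact vy=-26.407
  bounce: vy ← 0.8·26.407 = 21.126
Arc 2: start y=0.000, vy=21.126 → t=4.307, apex=22.747, x_land=88.775, impact vy=-21.126
  bounce: vy ← 0.8·21.126 = 16.901
Arc 3: start y=0.000, vy=16.901 → t=3.446, apex=14.558, x_land=123.231, impact vy=-16.901
  bounce: vy ← 0.8·16.901 = 13.520
Arc 4: start y=0.000, vy=13.520 → t=2.756, apex=9.317, x_land=150.796, impact vy=-13.520
  bounce: vy ← 0.8·13.520 = 10.816
Arc 5: start y=0.000, vy=10.816 → t=2.205, apex=5.963, x_land=172.847, impact vy=-10.816
  bounce: vy ← 0.8·10.816 = 8.653
Arc 6: start y=0.000, vy=8.653 → t=1.764, apex=3.816, x_land=190.489, impact vy=-8.653
  bounce: vy ← 0.8·8.653 = 6.922
Arc 7: start y=0.000, vy=6.922 → t=1.411, apex=2.442, x_land=204.602, impact vy=-6.922
  bounce: vy ← 0.8·6.922 = 5.538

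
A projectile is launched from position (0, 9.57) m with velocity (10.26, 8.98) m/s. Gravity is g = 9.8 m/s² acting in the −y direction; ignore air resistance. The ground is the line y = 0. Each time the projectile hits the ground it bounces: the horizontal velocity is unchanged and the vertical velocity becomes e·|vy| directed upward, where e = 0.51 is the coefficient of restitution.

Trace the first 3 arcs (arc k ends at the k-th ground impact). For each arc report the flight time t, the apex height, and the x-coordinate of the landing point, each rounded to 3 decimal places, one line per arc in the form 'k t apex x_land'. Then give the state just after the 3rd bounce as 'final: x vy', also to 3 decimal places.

1 2.587 13.684 26.547
2 1.705 3.559 44.036
3 0.869 0.926 52.956
final: 52.956 2.172

Arc 1: start y=9.570, vy=8.980 → t=2.587, apex=13.684, x_land=26.547, impact vy=-16.377
  bounce: vy ← 0.51·16.377 = 8.352
Arc 2: start y=0.000, vy=8.352 → t=1.705, apex=3.559, x_land=44.036, impact vy=-8.352
  bounce: vy ← 0.51·8.352 = 4.260
Arc 3: start y=0.000, vy=4.260 → t=0.869, apex=0.926, x_land=52.956, impact vy=-4.260
  bounce: vy ← 0.51·4.260 = 2.172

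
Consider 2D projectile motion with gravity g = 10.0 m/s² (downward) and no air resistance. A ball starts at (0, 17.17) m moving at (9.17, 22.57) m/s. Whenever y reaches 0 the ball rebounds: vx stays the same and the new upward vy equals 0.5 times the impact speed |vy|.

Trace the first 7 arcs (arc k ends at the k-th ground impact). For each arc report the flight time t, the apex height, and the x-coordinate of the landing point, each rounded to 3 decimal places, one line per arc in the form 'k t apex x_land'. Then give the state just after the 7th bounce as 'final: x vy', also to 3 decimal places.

Arc 1: start y=17.170, vy=22.570 → t=5.177, apex=42.640, x_land=47.476, impact vy=-29.203
  bounce: vy ← 0.5·29.203 = 14.601
Arc 2: start y=0.000, vy=14.601 → t=2.920, apex=10.660, x_land=74.255, impact vy=-14.601
  bounce: vy ← 0.5·14.601 = 7.301
Arc 3: start y=0.000, vy=7.301 → t=1.460, apex=2.665, x_land=87.644, impact vy=-7.301
  bounce: vy ← 0.5·7.301 = 3.650
Arc 4: start y=0.000, vy=3.650 → t=0.730, apex=0.666, x_land=94.339, impact vy=-3.650
  bounce: vy ← 0.5·3.650 = 1.825
Arc 5: start y=0.000, vy=1.825 → t=0.365, apex=0.167, x_land=97.686, impact vy=-1.825
  bounce: vy ← 0.5·1.825 = 0.913
Arc 6: start y=0.000, vy=0.913 → t=0.183, apex=0.042, x_land=99.360, impact vy=-0.913
  bounce: vy ← 0.5·0.913 = 0.456
Arc 7: start y=0.000, vy=0.456 → t=0.091, apex=0.010, x_land=100.197, impact vy=-0.456
  bounce: vy ← 0.5·0.456 = 0.228

1 5.177 42.640 47.476
2 2.920 10.660 74.255
3 1.460 2.665 87.644
4 0.730 0.666 94.339
5 0.365 0.167 97.686
6 0.183 0.042 99.360
7 0.091 0.010 100.197
final: 100.197 0.228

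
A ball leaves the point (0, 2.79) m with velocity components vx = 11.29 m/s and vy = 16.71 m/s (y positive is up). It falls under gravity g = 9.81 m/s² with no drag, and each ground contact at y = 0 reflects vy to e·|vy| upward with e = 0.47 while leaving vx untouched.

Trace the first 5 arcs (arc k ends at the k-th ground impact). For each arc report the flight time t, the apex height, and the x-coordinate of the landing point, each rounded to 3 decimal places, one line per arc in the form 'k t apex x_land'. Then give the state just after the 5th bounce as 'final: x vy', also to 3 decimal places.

1 3.566 17.022 40.263
2 1.751 3.760 60.033
3 0.823 0.831 69.324
4 0.387 0.183 73.691
5 0.182 0.041 75.744
final: 75.744 0.419

Arc 1: start y=2.790, vy=16.710 → t=3.566, apex=17.022, x_land=40.263, impact vy=-18.275
  bounce: vy ← 0.47·18.275 = 8.589
Arc 2: start y=0.000, vy=8.589 → t=1.751, apex=3.760, x_land=60.033, impact vy=-8.589
  bounce: vy ← 0.47·8.589 = 4.037
Arc 3: start y=0.000, vy=4.037 → t=0.823, apex=0.831, x_land=69.324, impact vy=-4.037
  bounce: vy ← 0.47·4.037 = 1.897
Arc 4: start y=0.000, vy=1.897 → t=0.387, apex=0.183, x_land=73.691, impact vy=-1.897
  bounce: vy ← 0.47·1.897 = 0.892
Arc 5: start y=0.000, vy=0.892 → t=0.182, apex=0.041, x_land=75.744, impact vy=-0.892
  bounce: vy ← 0.47·0.892 = 0.419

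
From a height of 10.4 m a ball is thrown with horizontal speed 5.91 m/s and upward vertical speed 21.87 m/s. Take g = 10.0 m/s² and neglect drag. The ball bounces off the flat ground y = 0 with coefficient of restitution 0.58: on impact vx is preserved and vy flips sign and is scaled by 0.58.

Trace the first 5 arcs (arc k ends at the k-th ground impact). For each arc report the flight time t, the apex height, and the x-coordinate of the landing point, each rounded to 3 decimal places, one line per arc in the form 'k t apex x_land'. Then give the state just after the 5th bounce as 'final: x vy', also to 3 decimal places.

Arc 1: start y=10.400, vy=21.870 → t=4.807, apex=34.315, x_land=28.408, impact vy=-26.197
  bounce: vy ← 0.58·26.197 = 15.194
Arc 2: start y=0.000, vy=15.194 → t=3.039, apex=11.544, x_land=46.368, impact vy=-15.194
  bounce: vy ← 0.58·15.194 = 8.813
Arc 3: start y=0.000, vy=8.813 → t=1.763, apex=3.883, x_land=56.784, impact vy=-8.813
  bounce: vy ← 0.58·8.813 = 5.111
Arc 4: start y=0.000, vy=5.111 → t=1.022, apex=1.306, x_land=62.826, impact vy=-5.111
  bounce: vy ← 0.58·5.111 = 2.965
Arc 5: start y=0.000, vy=2.965 → t=0.593, apex=0.439, x_land=66.330, impact vy=-2.965
  bounce: vy ← 0.58·2.965 = 1.719

1 4.807 34.315 28.408
2 3.039 11.544 46.368
3 1.763 3.883 56.784
4 1.022 1.306 62.826
5 0.593 0.439 66.330
final: 66.330 1.719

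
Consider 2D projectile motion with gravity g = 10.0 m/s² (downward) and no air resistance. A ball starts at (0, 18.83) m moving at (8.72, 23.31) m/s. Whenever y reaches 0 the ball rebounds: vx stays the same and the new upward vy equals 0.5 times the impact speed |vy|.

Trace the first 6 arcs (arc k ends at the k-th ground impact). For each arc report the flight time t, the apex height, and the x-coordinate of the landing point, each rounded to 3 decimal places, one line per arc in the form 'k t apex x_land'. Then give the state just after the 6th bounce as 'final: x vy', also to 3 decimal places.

1 5.364 45.998 46.775
2 3.033 11.499 73.223
3 1.517 2.875 86.447
4 0.758 0.719 93.060
5 0.379 0.180 96.366
6 0.190 0.045 98.019
final: 98.019 0.474

Arc 1: start y=18.830, vy=23.310 → t=5.364, apex=45.998, x_land=46.775, impact vy=-30.331
  bounce: vy ← 0.5·30.331 = 15.165
Arc 2: start y=0.000, vy=15.165 → t=3.033, apex=11.499, x_land=73.223, impact vy=-15.165
  bounce: vy ← 0.5·15.165 = 7.583
Arc 3: start y=0.000, vy=7.583 → t=1.517, apex=2.875, x_land=86.447, impact vy=-7.583
  bounce: vy ← 0.5·7.583 = 3.791
Arc 4: start y=0.000, vy=3.791 → t=0.758, apex=0.719, x_land=93.060, impact vy=-3.791
  bounce: vy ← 0.5·3.791 = 1.896
Arc 5: start y=0.000, vy=1.896 → t=0.379, apex=0.180, x_land=96.366, impact vy=-1.896
  bounce: vy ← 0.5·1.896 = 0.948
Arc 6: start y=0.000, vy=0.948 → t=0.190, apex=0.045, x_land=98.019, impact vy=-0.948
  bounce: vy ← 0.5·0.948 = 0.474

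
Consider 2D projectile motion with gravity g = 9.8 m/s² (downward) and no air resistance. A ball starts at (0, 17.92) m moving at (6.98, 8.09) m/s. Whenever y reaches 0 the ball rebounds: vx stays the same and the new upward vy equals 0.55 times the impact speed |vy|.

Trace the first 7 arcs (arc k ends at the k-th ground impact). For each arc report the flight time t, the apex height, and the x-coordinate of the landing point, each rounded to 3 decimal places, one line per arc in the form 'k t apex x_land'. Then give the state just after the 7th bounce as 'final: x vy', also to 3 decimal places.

1 2.908 21.259 20.301
2 2.291 6.431 36.294
3 1.260 1.945 45.090
4 0.693 0.588 49.928
5 0.381 0.178 52.588
6 0.210 0.054 54.052
7 0.115 0.016 54.857
final: 54.857 0.311

Arc 1: start y=17.920, vy=8.090 → t=2.908, apex=21.259, x_land=20.301, impact vy=-20.413
  bounce: vy ← 0.55·20.413 = 11.227
Arc 2: start y=0.000, vy=11.227 → t=2.291, apex=6.431, x_land=36.294, impact vy=-11.227
  bounce: vy ← 0.55·11.227 = 6.175
Arc 3: start y=0.000, vy=6.175 → t=1.260, apex=1.945, x_land=45.090, impact vy=-6.175
  bounce: vy ← 0.55·6.175 = 3.396
Arc 4: start y=0.000, vy=3.396 → t=0.693, apex=0.588, x_land=49.928, impact vy=-3.396
  bounce: vy ← 0.55·3.396 = 1.868
Arc 5: start y=0.000, vy=1.868 → t=0.381, apex=0.178, x_land=52.588, impact vy=-1.868
  bounce: vy ← 0.55·1.868 = 1.027
Arc 6: start y=0.000, vy=1.027 → t=0.210, apex=0.054, x_land=54.052, impact vy=-1.027
  bounce: vy ← 0.55·1.027 = 0.565
Arc 7: start y=0.000, vy=0.565 → t=0.115, apex=0.016, x_land=54.857, impact vy=-0.565
  bounce: vy ← 0.55·0.565 = 0.311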